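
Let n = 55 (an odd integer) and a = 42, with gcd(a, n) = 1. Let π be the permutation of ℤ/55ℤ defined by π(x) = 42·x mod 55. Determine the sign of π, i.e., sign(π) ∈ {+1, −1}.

Trace 23: π^k(23) = [23, 31, 37, 14, 38, 1, 42] for k=0..6.
The orbit structure of x ↦ 42x mod 55: 6 orbits of sizes [20, 20, 5, 5, 4, 1].
6 cycles on 55: each ℓ→(−1)^(ℓ−1), product (−1)^49 = -1.
Via Zolotarev, sign(π_{42}) = (42|55) = -1.

-1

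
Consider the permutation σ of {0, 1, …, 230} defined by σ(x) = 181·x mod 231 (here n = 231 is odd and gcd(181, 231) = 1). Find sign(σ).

Trace 190: π^k(190) = [190, 202, 64, 34, 148, 223, 169] for k=0..6.
The orbit structure of x ↦ 181x mod 231: 36 orbits of sizes [10, 10, 10, 10, 10, 10, 10, 10, 10, 10, 10, 10, 10, 10, 10, 10, 10, 10, 5, 5, 5, 5, 5, 5, 2, 2, 2, 2, 2, 2, 2, 2, 2, 1, 1, 1].
231 − 36 = 195 transpositions; sign(π) = (−1)^195 = -1.

-1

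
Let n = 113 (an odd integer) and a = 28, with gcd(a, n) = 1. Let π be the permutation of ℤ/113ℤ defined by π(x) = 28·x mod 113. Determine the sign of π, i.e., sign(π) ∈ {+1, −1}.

+1

Orbit of 28 under x↦28x: [28, 106, 30, 49, 16, 109, 1]… (length divides ord_113(28)).
Cycle lengths of π_28 on ℤ/113ℤ: [7, 7, 7, 7, 7, 7, 7, 7, 7, 7, 7, 7, 7, 7, 7, 7, 1]; 17 cycles in total.
113 − 17 = 96 transpositions; sign(π) = (−1)^96 = +1.
Zolotarev: (28|113) = +1, matching the cycle-count sign.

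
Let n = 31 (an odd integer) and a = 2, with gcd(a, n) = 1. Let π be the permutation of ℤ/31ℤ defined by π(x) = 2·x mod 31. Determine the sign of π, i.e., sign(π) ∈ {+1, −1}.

Trace 8: π^k(8) = [8, 16, 1, 2, 4] for k=0..4.
The orbit structure of x ↦ 2x mod 31: 7 orbits of sizes [5, 5, 5, 5, 5, 5, 1].
sign(π) = (−1)^{n − #cycles} = (−1)^{31−7} = (−1)^24 = +1.

+1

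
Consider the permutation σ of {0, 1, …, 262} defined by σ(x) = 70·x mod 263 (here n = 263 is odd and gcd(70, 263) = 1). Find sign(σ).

+1

Orbit of 192 under x↦70x: [192, 27, 49, 11, 244, 248, 2]… (length divides ord_263(70)).
π_70 has 3 disjoint cycles with lengths [131, 131, 1] on {0,…,262}.
sign(π) = (−1)^{n − #cycles} = (−1)^{263−3} = (−1)^260 = +1.
Via Zolotarev, sign(π_{70}) = (70|263) = +1.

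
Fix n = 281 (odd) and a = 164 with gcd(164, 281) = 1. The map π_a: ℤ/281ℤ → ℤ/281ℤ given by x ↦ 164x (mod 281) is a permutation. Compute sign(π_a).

Orbit of 204 under x↦164x: [204, 17, 259, 45, 74, 53, 262]… (length divides ord_281(164)).
π_164 has 2 disjoint cycles with lengths [280, 1] on {0,…,280}.
2 cycles on 281: each ℓ→(−1)^(ℓ−1), product (−1)^279 = -1.

-1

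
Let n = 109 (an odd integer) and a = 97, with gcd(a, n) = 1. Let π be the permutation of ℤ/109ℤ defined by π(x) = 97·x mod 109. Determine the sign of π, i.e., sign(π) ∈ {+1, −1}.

+1

Start at x=3: 3 → 73 → 105 → 48 → 78 → 45 → 5 → … (one orbit).
Cycle lengths of π_97 on ℤ/109ℤ: [27, 27, 27, 27, 1]; 5 cycles in total.
sign(π) = (−1)^{n − #cycles} = (−1)^{109−5} = (−1)^104 = +1.
Via Zolotarev, sign(π_{97}) = (97|109) = +1.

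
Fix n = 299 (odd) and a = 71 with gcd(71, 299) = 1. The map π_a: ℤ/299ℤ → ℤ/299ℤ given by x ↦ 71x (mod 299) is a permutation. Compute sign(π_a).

Orbit of 185 under x↦71x: [185, 278, 4, 284, 131, 32, 179]… (length divides ord_299(71)).
π_71 has 6 disjoint cycles with lengths [132, 132, 12, 11, 11, 1] on {0,…,298}.
With 6 cycles on 299 points, sign = (−1)^{299−6} = -1.
The Jacobi symbol (71|299) = -1 (Zolotarev) agrees.

-1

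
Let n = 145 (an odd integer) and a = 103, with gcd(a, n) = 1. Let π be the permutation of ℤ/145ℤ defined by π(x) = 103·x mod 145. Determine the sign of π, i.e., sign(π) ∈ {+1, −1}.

-1

Trace 49: π^k(49) = [49, 117, 16, 53, 94, 112, 81] for k=0..6.
Cycle type of π: 28×4 + 7×4 + 4 + 1; total 10 cycles.
145 − 10 = 135 transpositions; sign(π) = (−1)^135 = -1.
Zolotarev: (103|145) = -1, matching the cycle-count sign.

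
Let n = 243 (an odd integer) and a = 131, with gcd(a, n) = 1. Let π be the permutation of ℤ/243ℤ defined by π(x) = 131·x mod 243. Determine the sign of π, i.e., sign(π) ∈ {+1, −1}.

-1

Orbit of 209 under x↦131x: [209, 163, 212, 70, 179, 121, 56]… (length divides ord_243(131)).
The orbit structure of x ↦ 131x mod 243: 6 orbits of sizes [162, 54, 18, 6, 2, 1].
With 6 cycles on 243 points, sign = (−1)^{243−6} = -1.
Zolotarev: (131|243) = -1, matching the cycle-count sign.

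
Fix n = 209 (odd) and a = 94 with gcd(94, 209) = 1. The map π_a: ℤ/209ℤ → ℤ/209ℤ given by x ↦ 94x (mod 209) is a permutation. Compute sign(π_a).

+1

Start at x=58: 58 → 18 → 20 → 208 → 115 → 151 → 191 → … (one orbit).
Cycle lengths of π_94 on ℤ/209ℤ: [10, 10, 10, 10, 10, 10, 10, 10, 10, 10, 10, 10, 10, 10, 10, 10, 10, 10, 10, 2, 2, 2, 2, 2, 2, 2, 2, 2, 1]; 29 cycles in total.
Σ(ℓ_i−1) = 209−29 = 180; sign = (−1)^180 = +1.
The Jacobi symbol (94|209) = +1 (Zolotarev) agrees.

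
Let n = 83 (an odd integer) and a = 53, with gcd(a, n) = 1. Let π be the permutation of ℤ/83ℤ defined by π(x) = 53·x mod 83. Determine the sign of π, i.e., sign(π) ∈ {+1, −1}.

Orbit of 27 under x↦53x: [27, 20, 64, 72, 81, 60, 26]… (length divides ord_83(53)).
2 cycles of lengths [82, 1].
sign(π) = (−1)^{n − #cycles} = (−1)^{83−2} = (−1)^81 = -1.
Check: (53/83) = -1 by Zolotarev.

-1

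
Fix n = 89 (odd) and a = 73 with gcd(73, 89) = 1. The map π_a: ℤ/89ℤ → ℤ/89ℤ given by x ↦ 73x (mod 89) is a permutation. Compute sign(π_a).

+1

Orbit of 67 under x↦73x: [67, 85, 64, 44, 8, 50, 1]… (length divides ord_89(73)).
Decompose π into cycles: lengths [22, 22, 22, 22, 1] (5 cycles, including the fixed point 0).
n − c = 89 − 5 = 84; sign = (−1)^84 = +1.
Via Zolotarev, sign(π_{73}) = (73|89) = +1.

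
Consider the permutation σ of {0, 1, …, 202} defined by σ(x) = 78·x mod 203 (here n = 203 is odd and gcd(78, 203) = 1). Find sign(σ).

+1

Orbit of 1 under x↦78x: [1, 78, 197, 141, 36, 169, 190]… (length divides ord_203(78)).
35 cycles of lengths [7, 7, 7, 7, 7, 7, 7, 7, 7, 7, 7, 7, 7, 7, 7, 7, 7, 7, 7, 7, 7, 7, 7, 7, 7, 7, 7, 7, 1, 1, 1, 1, 1, 1, 1].
203 − 35 = 168 transpositions; sign(π) = (−1)^168 = +1.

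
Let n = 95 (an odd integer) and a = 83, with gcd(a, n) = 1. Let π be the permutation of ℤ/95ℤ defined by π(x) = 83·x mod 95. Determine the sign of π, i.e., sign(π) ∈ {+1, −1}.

Start at x=58: 58 → 64 → 87 → 1 → 83 → 49 → 77 → … (one orbit).
The orbit structure of x ↦ 83x mod 95: 14 orbits of sizes [12, 12, 12, 12, 12, 12, 4, 3, 3, 3, 3, 3, 3, 1].
With 14 cycles on 95 points, sign = (−1)^{95−14} = -1.
The Jacobi symbol (83|95) = -1 (Zolotarev) agrees.

-1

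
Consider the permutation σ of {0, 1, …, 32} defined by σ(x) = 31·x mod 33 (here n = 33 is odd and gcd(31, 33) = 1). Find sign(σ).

+1

Trace 25: π^k(25) = [25, 16, 1, 31, 4] for k=0..4.
The orbit structure of x ↦ 31x mod 33: 9 orbits of sizes [5, 5, 5, 5, 5, 5, 1, 1, 1].
33 − 9 = 24 transpositions; sign(π) = (−1)^24 = +1.
Check: (31/33) = +1 by Zolotarev.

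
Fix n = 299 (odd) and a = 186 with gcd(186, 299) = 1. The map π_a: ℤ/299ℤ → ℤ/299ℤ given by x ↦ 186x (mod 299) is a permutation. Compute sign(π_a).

+1

Start at x=127: 127 → 1 → 186 → 211 → 77 → 269 → 101 → … (one orbit).
Cycle lengths of π_186 on ℤ/299ℤ: [66, 66, 66, 66, 11, 11, 6, 6, 1]; 9 cycles in total.
sign(π) = (−1)^{n − #cycles} = (−1)^{299−9} = (−1)^290 = +1.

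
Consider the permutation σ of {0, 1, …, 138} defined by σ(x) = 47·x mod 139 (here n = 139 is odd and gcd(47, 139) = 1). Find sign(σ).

Start at x=6: 6 → 4 → 49 → 79 → 99 → 66 → 44 → … (one orbit).
3 cycles of lengths [69, 69, 1].
n − c = 139 − 3 = 136; sign = (−1)^136 = +1.
Zolotarev: (47|139) = +1, matching the cycle-count sign.

+1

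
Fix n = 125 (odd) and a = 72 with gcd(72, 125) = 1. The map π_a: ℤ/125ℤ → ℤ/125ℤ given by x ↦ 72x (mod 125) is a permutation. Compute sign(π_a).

-1

Orbit of 1 under x↦72x: [1, 72, 59, 123, 106, 7, 4]… (length divides ord_125(72)).
4 cycles of lengths [100, 20, 4, 1].
n − c = 125 − 4 = 121; sign = (−1)^121 = -1.
The Jacobi symbol (72|125) = -1 (Zolotarev) agrees.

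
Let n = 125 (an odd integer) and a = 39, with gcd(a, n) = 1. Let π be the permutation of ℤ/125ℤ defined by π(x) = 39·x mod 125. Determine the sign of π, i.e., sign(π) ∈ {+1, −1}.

+1

Start at x=116: 116 → 24 → 61 → 4 → 31 → 84 → 26 → … (one orbit).
π_39 has 7 disjoint cycles with lengths [50, 50, 10, 10, 2, 2, 1] on {0,…,124}.
n − c = 125 − 7 = 118; sign = (−1)^118 = +1.
Zolotarev: (39|125) = +1, matching the cycle-count sign.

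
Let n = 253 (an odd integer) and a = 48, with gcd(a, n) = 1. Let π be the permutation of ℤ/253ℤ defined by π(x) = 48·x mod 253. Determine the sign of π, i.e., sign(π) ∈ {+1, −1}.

+1

Orbit of 124 under x↦48x: [124, 133, 59, 49, 75, 58, 1]… (length divides ord_253(48)).
Decompose π into cycles: lengths [55, 55, 55, 55, 11, 11, 5, 5, 1] (9 cycles, including the fixed point 0).
With 9 cycles on 253 points, sign = (−1)^{253−9} = +1.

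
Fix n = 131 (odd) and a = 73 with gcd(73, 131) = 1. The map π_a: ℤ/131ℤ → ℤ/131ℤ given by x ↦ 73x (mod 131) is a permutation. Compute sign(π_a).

Trace 78: π^k(78) = [78, 61, 130, 58, 42, 53, 70] for k=0..6.
14 cycles of lengths [10, 10, 10, 10, 10, 10, 10, 10, 10, 10, 10, 10, 10, 1].
sign(π) = (−1)^{n − #cycles} = (−1)^{131−14} = (−1)^117 = -1.
The Jacobi symbol (73|131) = -1 (Zolotarev) agrees.

-1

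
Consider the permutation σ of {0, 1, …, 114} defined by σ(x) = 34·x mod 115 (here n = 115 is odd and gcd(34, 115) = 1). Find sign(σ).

Trace 81: π^k(81) = [81, 109, 26, 79, 41, 14, 16] for k=0..6.
The orbit structure of x ↦ 34x mod 115: 8 orbits of sizes [22, 22, 22, 22, 22, 2, 2, 1].
Σ(ℓ_i−1) = 115−8 = 107; sign = (−1)^107 = -1.

-1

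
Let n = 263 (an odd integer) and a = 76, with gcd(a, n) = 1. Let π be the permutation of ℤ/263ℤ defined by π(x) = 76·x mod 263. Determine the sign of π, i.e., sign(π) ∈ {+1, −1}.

-1

Trace 95: π^k(95) = [95, 119, 102, 125, 32, 65, 206] for k=0..6.
π_76 has 2 disjoint cycles with lengths [262, 1] on {0,…,262}.
n − c = 263 − 2 = 261; sign = (−1)^261 = -1.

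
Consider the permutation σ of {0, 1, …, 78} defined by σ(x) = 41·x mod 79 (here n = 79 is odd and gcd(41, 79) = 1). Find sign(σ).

-1

Orbit of 38 under x↦41x: [38, 57, 46, 69, 64, 17, 65]… (length divides ord_79(41)).
Cycle type of π: 26×3 + 1; total 4 cycles.
n − c = 79 − 4 = 75; sign = (−1)^75 = -1.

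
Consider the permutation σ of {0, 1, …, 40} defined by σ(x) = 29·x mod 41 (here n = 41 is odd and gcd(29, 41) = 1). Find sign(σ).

Trace 37: π^k(37) = [37, 7, 39, 24, 40, 12, 20] for k=0..6.
Cycle type of π: 40 + 1; total 2 cycles.
2 cycles on 41: each ℓ→(−1)^(ℓ−1), product (−1)^39 = -1.
Check: (29/41) = -1 by Zolotarev.

-1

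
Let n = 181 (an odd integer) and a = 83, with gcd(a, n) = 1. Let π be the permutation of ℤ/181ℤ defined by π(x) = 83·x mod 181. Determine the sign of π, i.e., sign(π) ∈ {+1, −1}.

Orbit of 165 under x↦83x: [165, 120, 5, 53, 55, 40, 62]… (length divides ord_181(83)).
2 cycles of lengths [180, 1].
sign(π) = (−1)^{n − #cycles} = (−1)^{181−2} = (−1)^179 = -1.
(83|181)_J = -1 (Zolotarev's lemma cross-check).

-1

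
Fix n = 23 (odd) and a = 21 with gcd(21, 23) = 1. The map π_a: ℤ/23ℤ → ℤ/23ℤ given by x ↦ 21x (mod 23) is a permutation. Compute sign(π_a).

Orbit of 22 under x↦21x: [22, 2, 19, 8, 7, 9, 5]… (length divides ord_23(21)).
The orbit structure of x ↦ 21x mod 23: 2 orbits of sizes [22, 1].
With 2 cycles on 23 points, sign = (−1)^{23−2} = -1.

-1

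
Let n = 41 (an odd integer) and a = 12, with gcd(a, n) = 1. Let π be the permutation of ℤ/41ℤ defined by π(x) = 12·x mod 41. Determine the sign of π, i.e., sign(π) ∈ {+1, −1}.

Trace 17: π^k(17) = [17, 40, 29, 20, 35, 10, 38] for k=0..6.
π_12 has 2 disjoint cycles with lengths [40, 1] on {0,…,40}.
2 cycles on 41: each ℓ→(−1)^(ℓ−1), product (−1)^39 = -1.
The Jacobi symbol (12|41) = -1 (Zolotarev) agrees.

-1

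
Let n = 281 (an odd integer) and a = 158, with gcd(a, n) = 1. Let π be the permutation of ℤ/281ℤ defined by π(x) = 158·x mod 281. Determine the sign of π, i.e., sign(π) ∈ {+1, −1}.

Start at x=246: 246 → 90 → 170 → 165 → 218 → 162 → 25 → … (one orbit).
The orbit structure of x ↦ 158x mod 281: 5 orbits of sizes [70, 70, 70, 70, 1].
Σ(ℓ_i−1) = 281−5 = 276; sign = (−1)^276 = +1.
(158|281)_J = +1 (Zolotarev's lemma cross-check).

+1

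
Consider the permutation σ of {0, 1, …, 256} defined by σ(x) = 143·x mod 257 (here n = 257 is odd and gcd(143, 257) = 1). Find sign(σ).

+1

Start at x=249: 249 → 141 → 117 → 26 → 120 → 198 → 44 → … (one orbit).
Cycle lengths of π_143 on ℤ/257ℤ: [128, 128, 1]; 3 cycles in total.
n − c = 257 − 3 = 254; sign = (−1)^254 = +1.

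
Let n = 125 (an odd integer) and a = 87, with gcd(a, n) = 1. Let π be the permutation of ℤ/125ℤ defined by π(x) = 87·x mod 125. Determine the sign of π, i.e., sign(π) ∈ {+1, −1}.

Orbit of 9 under x↦87x: [9, 33, 121, 27, 99, 113, 81]… (length divides ord_125(87)).
4 cycles of lengths [100, 20, 4, 1].
n − c = 125 − 4 = 121; sign = (−1)^121 = -1.

-1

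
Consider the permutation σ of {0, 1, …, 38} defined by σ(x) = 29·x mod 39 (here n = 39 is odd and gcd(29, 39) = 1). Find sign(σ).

Trace 14: π^k(14) = [14, 16, 35, 1, 29, 22] for k=0..5.
The orbit structure of x ↦ 29x mod 39: 10 orbits of sizes [6, 6, 6, 6, 3, 3, 3, 3, 2, 1].
With 10 cycles on 39 points, sign = (−1)^{39−10} = -1.
Via Zolotarev, sign(π_{29}) = (29|39) = -1.

-1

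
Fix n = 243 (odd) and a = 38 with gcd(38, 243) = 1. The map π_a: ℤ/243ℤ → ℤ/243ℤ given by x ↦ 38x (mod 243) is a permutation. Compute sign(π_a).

-1

Start at x=65: 65 → 40 → 62 → 169 → 104 → 64 → 2 → … (one orbit).
Cycle lengths of π_38 on ℤ/243ℤ: [162, 54, 18, 6, 2, 1]; 6 cycles in total.
n − c = 243 − 6 = 237; sign = (−1)^237 = -1.
Zolotarev: (38|243) = -1, matching the cycle-count sign.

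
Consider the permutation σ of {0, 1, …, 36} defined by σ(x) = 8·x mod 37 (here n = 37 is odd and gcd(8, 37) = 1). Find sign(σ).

-1

Orbit of 29 under x↦8x: [29, 10, 6, 11, 14, 1, 8]… (length divides ord_37(8)).
Cycle lengths of π_8 on ℤ/37ℤ: [12, 12, 12, 1]; 4 cycles in total.
Σ(ℓ_i−1) = 37−4 = 33; sign = (−1)^33 = -1.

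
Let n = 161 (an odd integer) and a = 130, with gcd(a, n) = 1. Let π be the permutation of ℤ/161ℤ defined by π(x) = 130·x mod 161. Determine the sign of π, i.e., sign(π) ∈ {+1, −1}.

-1

Trace 36: π^k(36) = [36, 11, 142, 106, 95, 114, 8] for k=0..6.
Cycle type of π: 66×2 + 22 + 3×2 + 1; total 6 cycles.
Σ(ℓ_i−1) = 161−6 = 155; sign = (−1)^155 = -1.
Zolotarev: (130|161) = -1, matching the cycle-count sign.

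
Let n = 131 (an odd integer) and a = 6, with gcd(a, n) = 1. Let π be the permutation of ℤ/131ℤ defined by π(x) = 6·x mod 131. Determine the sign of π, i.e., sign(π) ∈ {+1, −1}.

Orbit of 81 under x↦6x: [81, 93, 34, 73, 45, 8, 48]… (length divides ord_131(6)).
2 cycles of lengths [130, 1].
2 cycles on 131: each ℓ→(−1)^(ℓ−1), product (−1)^129 = -1.
(6|131)_J = -1 (Zolotarev's lemma cross-check).

-1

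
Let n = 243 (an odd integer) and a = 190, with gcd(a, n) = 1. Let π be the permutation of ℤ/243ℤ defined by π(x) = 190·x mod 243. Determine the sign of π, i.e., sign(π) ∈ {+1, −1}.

+1

Trace 28: π^k(28) = [28, 217, 163, 109, 55, 1, 190] for k=0..6.
63 cycles of lengths [9, 9, 9, 9, 9, 9, 9, 9, 9, 9, 9, 9, 9, 9, 9, 9, 9, 9, 3, 3, 3, 3, 3, 3, 3, 3, 3, 3, 3, 3, 3, 3, 3, 3, 3, 3, 1, 1, 1, 1, 1, 1, 1, 1, 1, 1, 1, 1, 1, 1, 1, 1, 1, 1, 1, 1, 1, 1, 1, 1, 1, 1, 1].
n − c = 243 − 63 = 180; sign = (−1)^180 = +1.
(190|243)_J = +1 (Zolotarev's lemma cross-check).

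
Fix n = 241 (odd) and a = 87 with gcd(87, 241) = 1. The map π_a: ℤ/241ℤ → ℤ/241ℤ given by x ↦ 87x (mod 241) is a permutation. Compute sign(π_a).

+1

Orbit of 87 under x↦87x: [87, 98, 91, 205, 1]… (length divides ord_241(87)).
Cycle lengths of π_87 on ℤ/241ℤ: [5, 5, 5, 5, 5, 5, 5, 5, 5, 5, 5, 5, 5, 5, 5, 5, 5, 5, 5, 5, 5, 5, 5, 5, 5, 5, 5, 5, 5, 5, 5, 5, 5, 5, 5, 5, 5, 5, 5, 5, 5, 5, 5, 5, 5, 5, 5, 5, 1]; 49 cycles in total.
sign(π) = (−1)^{n − #cycles} = (−1)^{241−49} = (−1)^192 = +1.
The Jacobi symbol (87|241) = +1 (Zolotarev) agrees.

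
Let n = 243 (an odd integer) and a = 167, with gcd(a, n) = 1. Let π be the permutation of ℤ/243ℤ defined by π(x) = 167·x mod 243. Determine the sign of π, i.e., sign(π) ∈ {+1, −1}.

-1

Trace 20: π^k(20) = [20, 181, 95, 70, 26, 211, 2] for k=0..6.
The orbit structure of x ↦ 167x mod 243: 6 orbits of sizes [162, 54, 18, 6, 2, 1].
sign(π) = (−1)^{n − #cycles} = (−1)^{243−6} = (−1)^237 = -1.
(167|243)_J = -1 (Zolotarev's lemma cross-check).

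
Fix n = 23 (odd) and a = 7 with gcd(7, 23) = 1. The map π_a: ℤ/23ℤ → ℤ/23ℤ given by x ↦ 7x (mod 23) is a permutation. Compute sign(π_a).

-1

Orbit of 8 under x↦7x: [8, 10, 1, 7, 3, 21, 9]… (length divides ord_23(7)).
Cycle type of π: 22 + 1; total 2 cycles.
2 cycles on 23: each ℓ→(−1)^(ℓ−1), product (−1)^21 = -1.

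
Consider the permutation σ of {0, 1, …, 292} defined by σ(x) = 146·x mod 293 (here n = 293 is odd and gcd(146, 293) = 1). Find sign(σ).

Trace 40: π^k(40) = [40, 273, 10, 288, 149, 72, 257] for k=0..6.
Cycle type of π: 292 + 1; total 2 cycles.
Σ(ℓ_i−1) = 293−2 = 291; sign = (−1)^291 = -1.
The Jacobi symbol (146|293) = -1 (Zolotarev) agrees.

-1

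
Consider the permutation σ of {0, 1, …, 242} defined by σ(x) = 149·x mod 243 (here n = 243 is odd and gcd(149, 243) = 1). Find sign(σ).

-1

Start at x=235: 235 → 23 → 25 → 80 → 13 → 236 → 172 → … (one orbit).
Decompose π into cycles: lengths [162, 54, 18, 6, 2, 1] (6 cycles, including the fixed point 0).
sign(π) = (−1)^{n − #cycles} = (−1)^{243−6} = (−1)^237 = -1.
Check: (149/243) = -1 by Zolotarev.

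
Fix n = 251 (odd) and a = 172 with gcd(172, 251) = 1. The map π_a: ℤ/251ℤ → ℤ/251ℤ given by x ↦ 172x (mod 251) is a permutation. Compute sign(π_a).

-1

Orbit of 22 under x↦172x: [22, 19, 5, 107, 81, 127, 7]… (length divides ord_251(172)).
π_172 has 2 disjoint cycles with lengths [250, 1] on {0,…,250}.
sign(π) = (−1)^{n − #cycles} = (−1)^{251−2} = (−1)^249 = -1.
Check: (172/251) = -1 by Zolotarev.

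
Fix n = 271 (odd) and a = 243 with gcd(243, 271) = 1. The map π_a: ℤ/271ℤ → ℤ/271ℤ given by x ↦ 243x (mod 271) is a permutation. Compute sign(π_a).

Trace 270: π^k(270) = [270, 28, 29, 1, 243, 242] for k=0..5.
π_243 has 46 disjoint cycles with lengths [6, 6, 6, 6, 6, 6, 6, 6, 6, 6, 6, 6, 6, 6, 6, 6, 6, 6, 6, 6, 6, 6, 6, 6, 6, 6, 6, 6, 6, 6, 6, 6, 6, 6, 6, 6, 6, 6, 6, 6, 6, 6, 6, 6, 6, 1] on {0,…,270}.
46 cycles on 271: each ℓ→(−1)^(ℓ−1), product (−1)^225 = -1.
(243|271)_J = -1 (Zolotarev's lemma cross-check).

-1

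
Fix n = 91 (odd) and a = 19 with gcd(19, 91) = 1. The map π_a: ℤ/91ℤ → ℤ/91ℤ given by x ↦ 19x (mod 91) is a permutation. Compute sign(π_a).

+1

Trace 81: π^k(81) = [81, 83, 30, 24, 1, 19, 88] for k=0..6.
9 cycles of lengths [12, 12, 12, 12, 12, 12, 12, 6, 1].
91 − 9 = 82 transpositions; sign(π) = (−1)^82 = +1.
(19|91)_J = +1 (Zolotarev's lemma cross-check).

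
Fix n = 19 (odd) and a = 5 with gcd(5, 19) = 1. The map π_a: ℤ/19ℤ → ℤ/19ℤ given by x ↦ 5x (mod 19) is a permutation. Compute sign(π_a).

+1

Orbit of 9 under x↦5x: [9, 7, 16, 4, 1, 5, 6]… (length divides ord_19(5)).
3 cycles of lengths [9, 9, 1].
3 cycles on 19: each ℓ→(−1)^(ℓ−1), product (−1)^16 = +1.
(5|19)_J = +1 (Zolotarev's lemma cross-check).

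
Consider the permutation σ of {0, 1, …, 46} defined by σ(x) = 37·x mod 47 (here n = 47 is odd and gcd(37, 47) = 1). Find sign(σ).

Orbit of 12 under x↦37x: [12, 21, 25, 32, 9, 4, 7]… (length divides ord_47(37)).
The orbit structure of x ↦ 37x mod 47: 3 orbits of sizes [23, 23, 1].
With 3 cycles on 47 points, sign = (−1)^{47−3} = +1.
(37|47)_J = +1 (Zolotarev's lemma cross-check).

+1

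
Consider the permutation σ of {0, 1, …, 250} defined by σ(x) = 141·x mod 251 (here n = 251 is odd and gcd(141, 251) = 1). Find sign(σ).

Start at x=117: 117 → 182 → 60 → 177 → 108 → 168 → 94 → … (one orbit).
Decompose π into cycles: lengths [250, 1] (2 cycles, including the fixed point 0).
251 − 2 = 249 transpositions; sign(π) = (−1)^249 = -1.
Via Zolotarev, sign(π_{141}) = (141|251) = -1.

-1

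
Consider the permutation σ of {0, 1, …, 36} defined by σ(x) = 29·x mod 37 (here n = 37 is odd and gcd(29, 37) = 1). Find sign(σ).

Trace 27: π^k(27) = [27, 6, 26, 14, 36, 8, 10] for k=0..6.
π_29 has 4 disjoint cycles with lengths [12, 12, 12, 1] on {0,…,36}.
n − c = 37 − 4 = 33; sign = (−1)^33 = -1.
Zolotarev: (29|37) = -1, matching the cycle-count sign.

-1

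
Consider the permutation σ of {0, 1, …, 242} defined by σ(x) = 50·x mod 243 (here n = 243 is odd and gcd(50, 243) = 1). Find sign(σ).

-1

Trace 113: π^k(113) = [113, 61, 134, 139, 146, 10, 14] for k=0..6.
π_50 has 6 disjoint cycles with lengths [162, 54, 18, 6, 2, 1] on {0,…,242}.
sign(π) = (−1)^{n − #cycles} = (−1)^{243−6} = (−1)^237 = -1.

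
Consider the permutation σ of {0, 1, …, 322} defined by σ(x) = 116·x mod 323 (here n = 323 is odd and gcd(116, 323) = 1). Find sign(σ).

Trace 71: π^k(71) = [71, 161, 265, 55, 243, 87, 79] for k=0..6.
Cycle type of π: 144×2 + 18 + 16 + 1; total 5 cycles.
n − c = 323 − 5 = 318; sign = (−1)^318 = +1.

+1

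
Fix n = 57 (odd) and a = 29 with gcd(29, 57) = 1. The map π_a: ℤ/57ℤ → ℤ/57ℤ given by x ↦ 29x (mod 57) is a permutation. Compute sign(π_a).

+1

Trace 56: π^k(56) = [56, 28, 14, 7, 32, 16, 8] for k=0..6.
Cycle lengths of π_29 on ℤ/57ℤ: [18, 18, 18, 2, 1]; 5 cycles in total.
With 5 cycles on 57 points, sign = (−1)^{57−5} = +1.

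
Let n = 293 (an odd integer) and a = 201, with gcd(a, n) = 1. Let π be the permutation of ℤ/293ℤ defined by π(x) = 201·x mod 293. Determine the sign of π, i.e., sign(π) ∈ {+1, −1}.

-1

Start at x=133: 133 → 70 → 6 → 34 → 95 → 50 → 88 → … (one orbit).
Cycle type of π: 292 + 1; total 2 cycles.
With 2 cycles on 293 points, sign = (−1)^{293−2} = -1.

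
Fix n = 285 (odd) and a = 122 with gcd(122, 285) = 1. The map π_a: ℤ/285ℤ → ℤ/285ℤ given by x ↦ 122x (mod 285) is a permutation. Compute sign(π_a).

Trace 113: π^k(113) = [113, 106, 107, 229, 8, 121, 227] for k=0..6.
Decompose π into cycles: lengths [12, 12, 12, 12, 12, 12, 12, 12, 12, 12, 12, 12, 12, 12, 12, 12, 12, 12, 6, 6, 6, 6, 6, 6, 6, 6, 6, 4, 4, 4, 2, 1] (32 cycles, including the fixed point 0).
sign(π) = (−1)^{n − #cycles} = (−1)^{285−32} = (−1)^253 = -1.

-1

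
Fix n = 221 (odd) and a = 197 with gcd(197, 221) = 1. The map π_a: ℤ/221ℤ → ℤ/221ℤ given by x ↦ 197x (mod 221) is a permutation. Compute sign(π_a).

+1

Start at x=58: 58 → 155 → 37 → 217 → 96 → 127 → 46 → … (one orbit).
Decompose π into cycles: lengths [48, 48, 48, 48, 16, 12, 1] (7 cycles, including the fixed point 0).
n − c = 221 − 7 = 214; sign = (−1)^214 = +1.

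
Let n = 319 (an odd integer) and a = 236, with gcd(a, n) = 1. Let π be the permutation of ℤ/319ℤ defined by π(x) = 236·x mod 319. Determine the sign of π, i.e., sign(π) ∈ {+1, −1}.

+1

Orbit of 212 under x↦236x: [212, 268, 86, 199, 71, 168, 92]… (length divides ord_319(236)).
Decompose π into cycles: lengths [70, 70, 70, 70, 14, 14, 5, 5, 1] (9 cycles, including the fixed point 0).
9 cycles on 319: each ℓ→(−1)^(ℓ−1), product (−1)^310 = +1.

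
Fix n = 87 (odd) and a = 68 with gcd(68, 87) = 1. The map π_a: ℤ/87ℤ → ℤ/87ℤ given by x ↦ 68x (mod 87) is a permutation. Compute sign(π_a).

Orbit of 11 under x↦68x: [11, 52, 56, 67, 32, 1, 68]… (length divides ord_87(68)).
Decompose π into cycles: lengths [28, 28, 28, 2, 1] (5 cycles, including the fixed point 0).
87 − 5 = 82 transpositions; sign(π) = (−1)^82 = +1.
Zolotarev: (68|87) = +1, matching the cycle-count sign.

+1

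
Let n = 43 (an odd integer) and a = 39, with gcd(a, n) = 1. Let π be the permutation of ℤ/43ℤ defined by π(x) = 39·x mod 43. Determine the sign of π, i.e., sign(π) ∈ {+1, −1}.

-1

Trace 4: π^k(4) = [4, 27, 21, 2, 35, 32, 1] for k=0..6.
The orbit structure of x ↦ 39x mod 43: 4 orbits of sizes [14, 14, 14, 1].
n − c = 43 − 4 = 39; sign = (−1)^39 = -1.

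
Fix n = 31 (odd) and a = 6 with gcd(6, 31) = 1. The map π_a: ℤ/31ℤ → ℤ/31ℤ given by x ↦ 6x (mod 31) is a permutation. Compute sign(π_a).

Trace 5: π^k(5) = [5, 30, 25, 26, 1, 6] for k=0..5.
Cycle type of π: 6×5 + 1; total 6 cycles.
Σ(ℓ_i−1) = 31−6 = 25; sign = (−1)^25 = -1.

-1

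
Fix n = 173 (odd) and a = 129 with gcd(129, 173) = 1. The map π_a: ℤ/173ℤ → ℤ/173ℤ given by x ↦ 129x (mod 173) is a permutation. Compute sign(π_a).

Orbit of 74 under x↦129x: [74, 31, 20, 158, 141, 24, 155]… (length divides ord_173(129)).
π_129 has 2 disjoint cycles with lengths [172, 1] on {0,…,172}.
With 2 cycles on 173 points, sign = (−1)^{173−2} = -1.

-1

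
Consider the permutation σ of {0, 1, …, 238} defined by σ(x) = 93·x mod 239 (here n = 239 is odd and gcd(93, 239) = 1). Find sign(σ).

+1

Trace 122: π^k(122) = [122, 113, 232, 66, 163, 102, 165] for k=0..6.
Cycle type of π: 119×2 + 1; total 3 cycles.
Σ(ℓ_i−1) = 239−3 = 236; sign = (−1)^236 = +1.
Check: (93/239) = +1 by Zolotarev.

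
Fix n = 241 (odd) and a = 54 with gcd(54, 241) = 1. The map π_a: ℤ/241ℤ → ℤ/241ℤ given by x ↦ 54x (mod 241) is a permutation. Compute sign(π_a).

Trace 91: π^k(91) = [91, 94, 15, 87, 119, 160, 205] for k=0..6.
Cycle type of π: 15×16 + 1; total 17 cycles.
With 17 cycles on 241 points, sign = (−1)^{241−17} = +1.

+1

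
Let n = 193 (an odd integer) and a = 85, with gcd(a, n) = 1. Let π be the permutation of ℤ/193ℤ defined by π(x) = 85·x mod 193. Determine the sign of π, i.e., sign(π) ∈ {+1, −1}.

Start at x=109: 109 → 1 → 85 → 84 → 192 → 108 → 109 (one orbit).
Cycle type of π: 6×32 + 1; total 33 cycles.
Σ(ℓ_i−1) = 193−33 = 160; sign = (−1)^160 = +1.
Zolotarev: (85|193) = +1, matching the cycle-count sign.

+1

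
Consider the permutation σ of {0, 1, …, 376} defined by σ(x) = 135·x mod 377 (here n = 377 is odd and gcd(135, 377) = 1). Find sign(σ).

Trace 148: π^k(148) = [148, 376, 242, 248, 304, 324, 8] for k=0..6.
17 cycles of lengths [28, 28, 28, 28, 28, 28, 28, 28, 28, 28, 28, 28, 28, 4, 4, 4, 1].
377 − 17 = 360 transpositions; sign(π) = (−1)^360 = +1.

+1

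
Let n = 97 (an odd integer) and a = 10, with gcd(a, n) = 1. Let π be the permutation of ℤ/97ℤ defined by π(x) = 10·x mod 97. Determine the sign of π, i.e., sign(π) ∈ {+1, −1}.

-1

Trace 28: π^k(28) = [28, 86, 84, 64, 58, 95, 77] for k=0..6.
Decompose π into cycles: lengths [96, 1] (2 cycles, including the fixed point 0).
97 − 2 = 95 transpositions; sign(π) = (−1)^95 = -1.
Check: (10/97) = -1 by Zolotarev.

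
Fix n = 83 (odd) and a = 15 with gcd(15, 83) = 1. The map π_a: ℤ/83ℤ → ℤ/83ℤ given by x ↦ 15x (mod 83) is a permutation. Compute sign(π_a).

-1

Trace 81: π^k(81) = [81, 53, 48, 56, 10, 67, 9] for k=0..6.
Cycle type of π: 82 + 1; total 2 cycles.
n − c = 83 − 2 = 81; sign = (−1)^81 = -1.
Via Zolotarev, sign(π_{15}) = (15|83) = -1.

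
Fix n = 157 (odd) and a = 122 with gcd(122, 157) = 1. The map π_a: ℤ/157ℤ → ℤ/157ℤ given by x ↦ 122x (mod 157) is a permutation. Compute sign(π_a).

Start at x=42: 42 → 100 → 111 → 40 → 13 → 16 → 68 → … (one orbit).
Cycle lengths of π_122 on ℤ/157ℤ: [78, 78, 1]; 3 cycles in total.
n − c = 157 − 3 = 154; sign = (−1)^154 = +1.
Via Zolotarev, sign(π_{122}) = (122|157) = +1.

+1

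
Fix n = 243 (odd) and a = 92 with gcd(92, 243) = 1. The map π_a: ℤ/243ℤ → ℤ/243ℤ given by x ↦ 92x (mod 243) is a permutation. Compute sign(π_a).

Trace 223: π^k(223) = [223, 104, 91, 110, 157, 107, 124] for k=0..6.
The orbit structure of x ↦ 92x mod 243: 6 orbits of sizes [162, 54, 18, 6, 2, 1].
Σ(ℓ_i−1) = 243−6 = 237; sign = (−1)^237 = -1.
Check: (92/243) = -1 by Zolotarev.

-1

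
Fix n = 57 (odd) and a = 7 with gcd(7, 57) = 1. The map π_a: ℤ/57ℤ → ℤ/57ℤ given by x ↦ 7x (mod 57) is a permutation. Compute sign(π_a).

Orbit of 7 under x↦7x: [7, 49, 1]… (length divides ord_57(7)).
Decompose π into cycles: lengths [3, 3, 3, 3, 3, 3, 3, 3, 3, 3, 3, 3, 3, 3, 3, 3, 3, 3, 1, 1, 1] (21 cycles, including the fixed point 0).
57 − 21 = 36 transpositions; sign(π) = (−1)^36 = +1.
(7|57)_J = +1 (Zolotarev's lemma cross-check).

+1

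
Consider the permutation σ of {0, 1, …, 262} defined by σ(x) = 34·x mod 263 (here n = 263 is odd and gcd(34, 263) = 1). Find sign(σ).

Trace 190: π^k(190) = [190, 148, 35, 138, 221, 150, 103] for k=0..6.
Decompose π into cycles: lengths [131, 131, 1] (3 cycles, including the fixed point 0).
With 3 cycles on 263 points, sign = (−1)^{263−3} = +1.

+1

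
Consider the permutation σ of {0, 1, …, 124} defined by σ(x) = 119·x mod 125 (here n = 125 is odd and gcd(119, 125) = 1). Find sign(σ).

Trace 96: π^k(96) = [96, 49, 81, 14, 41, 4, 101] for k=0..6.
The orbit structure of x ↦ 119x mod 125: 7 orbits of sizes [50, 50, 10, 10, 2, 2, 1].
125 − 7 = 118 transpositions; sign(π) = (−1)^118 = +1.

+1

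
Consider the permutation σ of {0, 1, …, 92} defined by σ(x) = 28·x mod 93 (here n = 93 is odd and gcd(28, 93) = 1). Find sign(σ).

Trace 82: π^k(82) = [82, 64, 25, 49, 70, 7, 10] for k=0..6.
Cycle lengths of π_28 on ℤ/93ℤ: [15, 15, 15, 15, 15, 15, 1, 1, 1]; 9 cycles in total.
n − c = 93 − 9 = 84; sign = (−1)^84 = +1.

+1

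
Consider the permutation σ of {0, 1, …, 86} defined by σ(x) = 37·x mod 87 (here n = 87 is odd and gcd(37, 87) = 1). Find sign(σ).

-1

Orbit of 49 under x↦37x: [49, 73, 4, 61, 82, 76, 28]… (length divides ord_87(37)).
π_37 has 6 disjoint cycles with lengths [28, 28, 28, 1, 1, 1] on {0,…,86}.
Σ(ℓ_i−1) = 87−6 = 81; sign = (−1)^81 = -1.
Check: (37/87) = -1 by Zolotarev.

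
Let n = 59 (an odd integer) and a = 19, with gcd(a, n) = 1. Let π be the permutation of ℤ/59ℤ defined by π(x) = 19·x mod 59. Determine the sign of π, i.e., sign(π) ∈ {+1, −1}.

Start at x=5: 5 → 36 → 35 → 16 → 9 → 53 → 4 → … (one orbit).
Decompose π into cycles: lengths [29, 29, 1] (3 cycles, including the fixed point 0).
sign(π) = (−1)^{n − #cycles} = (−1)^{59−3} = (−1)^56 = +1.
Via Zolotarev, sign(π_{19}) = (19|59) = +1.

+1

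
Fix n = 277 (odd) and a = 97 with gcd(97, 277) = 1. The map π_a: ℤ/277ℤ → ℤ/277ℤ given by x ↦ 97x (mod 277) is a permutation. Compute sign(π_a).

-1

Trace 236: π^k(236) = [236, 178, 92, 60, 3, 14, 250] for k=0..6.
Cycle type of π: 276 + 1; total 2 cycles.
277 − 2 = 275 transpositions; sign(π) = (−1)^275 = -1.
Check: (97/277) = -1 by Zolotarev.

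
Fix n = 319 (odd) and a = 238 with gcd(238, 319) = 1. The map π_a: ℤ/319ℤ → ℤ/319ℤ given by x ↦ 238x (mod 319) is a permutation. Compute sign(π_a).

-1

Start at x=181: 181 → 13 → 223 → 120 → 169 → 28 → 284 → … (one orbit).
Cycle lengths of π_238 on ℤ/319ℤ: [70, 70, 70, 70, 14, 14, 10, 1]; 8 cycles in total.
Σ(ℓ_i−1) = 319−8 = 311; sign = (−1)^311 = -1.
Zolotarev: (238|319) = -1, matching the cycle-count sign.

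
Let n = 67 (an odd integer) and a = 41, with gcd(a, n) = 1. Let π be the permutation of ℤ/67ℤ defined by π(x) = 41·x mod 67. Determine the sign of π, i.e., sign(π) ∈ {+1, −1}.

-1

Orbit of 59 under x↦41x: [59, 7, 19, 42, 47, 51, 14]… (length divides ord_67(41)).
2 cycles of lengths [66, 1].
2 cycles on 67: each ℓ→(−1)^(ℓ−1), product (−1)^65 = -1.
The Jacobi symbol (41|67) = -1 (Zolotarev) agrees.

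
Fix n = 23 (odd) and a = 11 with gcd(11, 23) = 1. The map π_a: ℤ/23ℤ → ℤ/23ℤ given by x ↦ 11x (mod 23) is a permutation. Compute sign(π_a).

-1

Trace 15: π^k(15) = [15, 4, 21, 1, 11, 6, 20] for k=0..6.
Cycle lengths of π_11 on ℤ/23ℤ: [22, 1]; 2 cycles in total.
23 − 2 = 21 transpositions; sign(π) = (−1)^21 = -1.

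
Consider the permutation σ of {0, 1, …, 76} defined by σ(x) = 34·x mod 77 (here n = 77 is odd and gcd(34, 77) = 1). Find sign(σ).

Orbit of 34 under x↦34x: [34, 1]… (length divides ord_77(34)).
The orbit structure of x ↦ 34x mod 77: 44 orbits of sizes [2, 2, 2, 2, 2, 2, 2, 2, 2, 2, 2, 2, 2, 2, 2, 2, 2, 2, 2, 2, 2, 2, 2, 2, 2, 2, 2, 2, 2, 2, 2, 2, 2, 1, 1, 1, 1, 1, 1, 1, 1, 1, 1, 1].
sign(π) = (−1)^{n − #cycles} = (−1)^{77−44} = (−1)^33 = -1.

-1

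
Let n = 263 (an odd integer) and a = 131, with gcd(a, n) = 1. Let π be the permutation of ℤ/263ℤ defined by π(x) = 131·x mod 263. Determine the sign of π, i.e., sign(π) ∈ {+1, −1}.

Orbit of 39 under x↦131x: [39, 112, 207, 28, 249, 7, 128]… (length divides ord_263(131)).
Decompose π into cycles: lengths [262, 1] (2 cycles, including the fixed point 0).
sign(π) = (−1)^{n − #cycles} = (−1)^{263−2} = (−1)^261 = -1.
(131|263)_J = -1 (Zolotarev's lemma cross-check).

-1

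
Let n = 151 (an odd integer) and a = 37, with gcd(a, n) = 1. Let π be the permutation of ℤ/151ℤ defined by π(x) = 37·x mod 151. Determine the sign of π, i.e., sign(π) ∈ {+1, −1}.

+1

Trace 85: π^k(85) = [85, 125, 95, 42, 44, 118, 138] for k=0..6.
Cycle type of π: 75×2 + 1; total 3 cycles.
151 − 3 = 148 transpositions; sign(π) = (−1)^148 = +1.
(37|151)_J = +1 (Zolotarev's lemma cross-check).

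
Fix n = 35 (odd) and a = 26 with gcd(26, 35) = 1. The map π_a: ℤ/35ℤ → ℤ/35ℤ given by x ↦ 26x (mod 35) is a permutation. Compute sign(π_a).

-1

Orbit of 6 under x↦26x: [6, 16, 31, 1, 26, 11]… (length divides ord_35(26)).
10 cycles of lengths [6, 6, 6, 6, 6, 1, 1, 1, 1, 1].
sign(π) = (−1)^{n − #cycles} = (−1)^{35−10} = (−1)^25 = -1.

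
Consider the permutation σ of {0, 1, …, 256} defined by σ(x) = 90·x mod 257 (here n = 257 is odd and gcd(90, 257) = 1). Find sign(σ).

Orbit of 86 under x↦90x: [86, 30, 130, 135, 71, 222, 191]… (length divides ord_257(90)).
π_90 has 2 disjoint cycles with lengths [256, 1] on {0,…,256}.
With 2 cycles on 257 points, sign = (−1)^{257−2} = -1.

-1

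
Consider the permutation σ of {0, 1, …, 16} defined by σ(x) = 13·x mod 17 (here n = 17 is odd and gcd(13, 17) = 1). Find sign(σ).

+1

Start at x=13: 13 → 16 → 4 → 1 → 13 (one orbit).
Decompose π into cycles: lengths [4, 4, 4, 4, 1] (5 cycles, including the fixed point 0).
n − c = 17 − 5 = 12; sign = (−1)^12 = +1.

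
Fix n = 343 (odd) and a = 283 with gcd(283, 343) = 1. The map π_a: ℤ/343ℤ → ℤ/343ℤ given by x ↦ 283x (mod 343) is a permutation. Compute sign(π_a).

Start at x=321: 321 → 291 → 33 → 78 → 122 → 226 → 160 → … (one orbit).
The orbit structure of x ↦ 283x mod 343: 4 orbits of sizes [294, 42, 6, 1].
343 − 4 = 339 transpositions; sign(π) = (−1)^339 = -1.

-1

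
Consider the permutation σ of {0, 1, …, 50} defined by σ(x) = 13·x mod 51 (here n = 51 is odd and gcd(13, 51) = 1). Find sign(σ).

Orbit of 16 under x↦13x: [16, 4, 1, 13]… (length divides ord_51(13)).
The orbit structure of x ↦ 13x mod 51: 15 orbits of sizes [4, 4, 4, 4, 4, 4, 4, 4, 4, 4, 4, 4, 1, 1, 1].
51 − 15 = 36 transpositions; sign(π) = (−1)^36 = +1.

+1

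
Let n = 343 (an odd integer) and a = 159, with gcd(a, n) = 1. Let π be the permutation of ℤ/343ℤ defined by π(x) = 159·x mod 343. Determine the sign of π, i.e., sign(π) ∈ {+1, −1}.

-1

Orbit of 74 under x↦159x: [74, 104, 72, 129, 274, 5, 109]… (length divides ord_343(159)).
The orbit structure of x ↦ 159x mod 343: 4 orbits of sizes [294, 42, 6, 1].
n − c = 343 − 4 = 339; sign = (−1)^339 = -1.
Check: (159/343) = -1 by Zolotarev.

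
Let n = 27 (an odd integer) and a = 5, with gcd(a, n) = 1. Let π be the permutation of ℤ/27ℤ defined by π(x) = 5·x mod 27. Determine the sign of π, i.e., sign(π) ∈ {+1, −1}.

Start at x=4: 4 → 20 → 19 → 14 → 16 → 26 → 22 → … (one orbit).
Cycle type of π: 18 + 6 + 2 + 1; total 4 cycles.
With 4 cycles on 27 points, sign = (−1)^{27−4} = -1.

-1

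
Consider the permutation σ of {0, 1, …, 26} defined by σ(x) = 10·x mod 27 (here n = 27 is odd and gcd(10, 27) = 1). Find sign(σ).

+1

Orbit of 10 under x↦10x: [10, 19, 1]… (length divides ord_27(10)).
The orbit structure of x ↦ 10x mod 27: 15 orbits of sizes [3, 3, 3, 3, 3, 3, 1, 1, 1, 1, 1, 1, 1, 1, 1].
With 15 cycles on 27 points, sign = (−1)^{27−15} = +1.
Via Zolotarev, sign(π_{10}) = (10|27) = +1.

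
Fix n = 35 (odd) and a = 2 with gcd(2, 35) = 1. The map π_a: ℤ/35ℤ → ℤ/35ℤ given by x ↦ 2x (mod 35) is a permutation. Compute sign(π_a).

Orbit of 9 under x↦2x: [9, 18, 1, 2, 4, 8, 16]… (length divides ord_35(2)).
6 cycles of lengths [12, 12, 4, 3, 3, 1].
6 cycles on 35: each ℓ→(−1)^(ℓ−1), product (−1)^29 = -1.
The Jacobi symbol (2|35) = -1 (Zolotarev) agrees.

-1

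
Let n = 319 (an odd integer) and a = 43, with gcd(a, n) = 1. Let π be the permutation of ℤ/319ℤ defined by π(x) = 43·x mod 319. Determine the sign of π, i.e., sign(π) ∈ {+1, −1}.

+1

Orbit of 131 under x↦43x: [131, 210, 98, 67, 10, 111, 307]… (length divides ord_319(43)).
Decompose π into cycles: lengths [28, 28, 28, 28, 28, 28, 28, 28, 28, 28, 28, 2, 2, 2, 2, 2, 1] (17 cycles, including the fixed point 0).
n − c = 319 − 17 = 302; sign = (−1)^302 = +1.
The Jacobi symbol (43|319) = +1 (Zolotarev) agrees.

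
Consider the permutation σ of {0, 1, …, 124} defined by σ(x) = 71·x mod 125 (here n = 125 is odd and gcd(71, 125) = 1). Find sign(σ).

+1

Orbit of 6 under x↦71x: [6, 51, 121, 91, 86, 106, 26]… (length divides ord_125(71)).
13 cycles of lengths [25, 25, 25, 25, 5, 5, 5, 5, 1, 1, 1, 1, 1].
With 13 cycles on 125 points, sign = (−1)^{125−13} = +1.
Check: (71/125) = +1 by Zolotarev.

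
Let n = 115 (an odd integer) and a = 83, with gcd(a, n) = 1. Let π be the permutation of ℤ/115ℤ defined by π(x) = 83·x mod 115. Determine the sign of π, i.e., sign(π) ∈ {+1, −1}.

Trace 96: π^k(96) = [96, 33, 94, 97, 1, 83, 104] for k=0..6.
Decompose π into cycles: lengths [44, 44, 22, 4, 1] (5 cycles, including the fixed point 0).
115 − 5 = 110 transpositions; sign(π) = (−1)^110 = +1.
The Jacobi symbol (83|115) = +1 (Zolotarev) agrees.

+1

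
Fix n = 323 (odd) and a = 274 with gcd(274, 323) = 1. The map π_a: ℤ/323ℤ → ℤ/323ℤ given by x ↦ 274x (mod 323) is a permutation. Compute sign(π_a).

Trace 254: π^k(254) = [254, 151, 30, 145, 1, 274, 140] for k=0..6.
Decompose π into cycles: lengths [24, 24, 24, 24, 24, 24, 24, 24, 24, 24, 24, 24, 8, 8, 6, 6, 6, 1] (18 cycles, including the fixed point 0).
sign(π) = (−1)^{n − #cycles} = (−1)^{323−18} = (−1)^305 = -1.

-1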